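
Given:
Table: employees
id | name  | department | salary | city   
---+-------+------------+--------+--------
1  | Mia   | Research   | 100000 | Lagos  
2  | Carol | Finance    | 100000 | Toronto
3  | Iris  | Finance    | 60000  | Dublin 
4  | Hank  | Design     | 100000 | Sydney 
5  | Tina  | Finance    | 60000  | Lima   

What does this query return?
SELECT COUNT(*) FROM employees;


COUNT(*) counts all rows

5


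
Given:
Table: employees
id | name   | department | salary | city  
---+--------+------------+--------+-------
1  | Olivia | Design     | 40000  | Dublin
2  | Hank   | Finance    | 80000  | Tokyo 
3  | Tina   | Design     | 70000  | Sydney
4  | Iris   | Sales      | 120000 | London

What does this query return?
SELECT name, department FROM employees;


Projecting columns: name, department

4 rows:
Olivia, Design
Hank, Finance
Tina, Design
Iris, Sales


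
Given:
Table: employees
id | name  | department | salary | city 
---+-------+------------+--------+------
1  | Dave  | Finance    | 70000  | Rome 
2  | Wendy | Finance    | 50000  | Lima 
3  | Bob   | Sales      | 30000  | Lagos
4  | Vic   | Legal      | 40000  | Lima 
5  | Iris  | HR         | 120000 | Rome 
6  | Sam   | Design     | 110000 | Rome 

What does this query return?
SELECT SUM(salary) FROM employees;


SUM(salary) = 70000 + 50000 + 30000 + 40000 + 120000 + 110000 = 420000

420000


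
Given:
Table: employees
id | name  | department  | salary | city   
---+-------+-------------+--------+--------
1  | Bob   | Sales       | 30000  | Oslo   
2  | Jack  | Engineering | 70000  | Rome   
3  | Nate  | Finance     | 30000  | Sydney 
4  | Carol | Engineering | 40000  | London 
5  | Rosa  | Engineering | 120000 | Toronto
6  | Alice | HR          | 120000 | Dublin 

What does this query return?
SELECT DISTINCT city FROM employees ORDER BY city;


All 'city' values (row order): Oslo, Rome, Sydney, London, Toronto, Dublin
Removing duplicates leaves 6 unique value(s).

6 values:
Dublin
London
Oslo
Rome
Sydney
Toronto


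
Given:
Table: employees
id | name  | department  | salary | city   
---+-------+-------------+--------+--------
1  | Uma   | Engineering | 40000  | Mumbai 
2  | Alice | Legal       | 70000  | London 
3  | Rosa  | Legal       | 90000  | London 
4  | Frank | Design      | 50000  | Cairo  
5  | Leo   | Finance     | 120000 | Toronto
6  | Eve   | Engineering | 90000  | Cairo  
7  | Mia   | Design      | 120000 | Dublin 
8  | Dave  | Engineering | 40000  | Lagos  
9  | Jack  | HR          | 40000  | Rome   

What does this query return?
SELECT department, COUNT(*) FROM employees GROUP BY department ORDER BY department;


Assigning each row to its department group:
  Uma -> Engineering
  Alice -> Legal
  Rosa -> Legal
  Frank -> Design
  Leo -> Finance
  Eve -> Engineering
  Mia -> Design
  Dave -> Engineering
  Jack -> HR


5 groups:
Design, 2
Engineering, 3
Finance, 1
HR, 1
Legal, 2


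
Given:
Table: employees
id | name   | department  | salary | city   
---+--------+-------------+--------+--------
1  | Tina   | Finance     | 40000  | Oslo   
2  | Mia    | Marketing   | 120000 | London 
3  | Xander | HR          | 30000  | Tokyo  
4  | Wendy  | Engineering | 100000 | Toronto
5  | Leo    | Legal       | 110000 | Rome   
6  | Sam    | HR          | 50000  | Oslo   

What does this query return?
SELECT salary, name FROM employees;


Projecting columns: salary, name

6 rows:
40000, Tina
120000, Mia
30000, Xander
100000, Wendy
110000, Leo
50000, Sam


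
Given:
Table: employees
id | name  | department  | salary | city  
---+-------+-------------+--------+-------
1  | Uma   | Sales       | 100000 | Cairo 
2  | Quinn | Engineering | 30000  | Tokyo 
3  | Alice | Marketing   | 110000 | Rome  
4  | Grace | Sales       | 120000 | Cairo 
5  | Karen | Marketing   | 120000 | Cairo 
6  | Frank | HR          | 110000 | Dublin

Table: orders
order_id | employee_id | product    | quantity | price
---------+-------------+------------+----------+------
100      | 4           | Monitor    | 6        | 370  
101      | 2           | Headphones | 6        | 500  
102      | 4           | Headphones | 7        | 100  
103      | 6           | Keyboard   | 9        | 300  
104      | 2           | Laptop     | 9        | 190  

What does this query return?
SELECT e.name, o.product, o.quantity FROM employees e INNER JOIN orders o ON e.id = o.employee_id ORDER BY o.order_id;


Joining employees.id = orders.employee_id:
  employee Grace (id=4) -> order Monitor
  employee Quinn (id=2) -> order Headphones
  employee Grace (id=4) -> order Headphones
  employee Frank (id=6) -> order Keyboard
  employee Quinn (id=2) -> order Laptop


5 rows:
Grace, Monitor, 6
Quinn, Headphones, 6
Grace, Headphones, 7
Frank, Keyboard, 9
Quinn, Laptop, 9


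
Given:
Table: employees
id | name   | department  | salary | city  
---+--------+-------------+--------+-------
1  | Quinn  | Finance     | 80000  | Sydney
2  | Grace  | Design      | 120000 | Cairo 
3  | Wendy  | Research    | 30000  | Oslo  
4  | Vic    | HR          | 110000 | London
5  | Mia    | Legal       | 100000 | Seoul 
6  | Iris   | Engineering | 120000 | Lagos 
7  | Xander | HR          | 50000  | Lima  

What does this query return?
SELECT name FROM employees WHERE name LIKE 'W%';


LIKE 'W%' matches names starting with 'W'
Matching: 1

1 rows:
Wendy


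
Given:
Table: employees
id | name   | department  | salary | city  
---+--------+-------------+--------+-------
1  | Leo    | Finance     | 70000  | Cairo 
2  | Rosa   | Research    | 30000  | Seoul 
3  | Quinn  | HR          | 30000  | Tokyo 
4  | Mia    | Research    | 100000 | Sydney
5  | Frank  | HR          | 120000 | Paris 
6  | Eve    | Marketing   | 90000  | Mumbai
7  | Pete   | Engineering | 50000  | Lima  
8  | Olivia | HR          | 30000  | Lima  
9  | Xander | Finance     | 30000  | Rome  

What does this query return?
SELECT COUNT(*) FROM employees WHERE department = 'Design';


Counting rows where department = 'Design'


0


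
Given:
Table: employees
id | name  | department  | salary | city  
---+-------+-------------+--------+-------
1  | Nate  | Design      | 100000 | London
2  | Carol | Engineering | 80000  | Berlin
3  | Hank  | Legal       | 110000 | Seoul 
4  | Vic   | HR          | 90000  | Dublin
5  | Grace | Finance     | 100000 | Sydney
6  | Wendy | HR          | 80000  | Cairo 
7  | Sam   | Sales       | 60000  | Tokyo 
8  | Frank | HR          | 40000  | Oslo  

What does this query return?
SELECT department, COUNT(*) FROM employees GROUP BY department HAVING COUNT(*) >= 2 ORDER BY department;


Groups with count >= 2:
  HR: 3 -> PASS
  Design: 1 -> filtered out
  Engineering: 1 -> filtered out
  Finance: 1 -> filtered out
  Legal: 1 -> filtered out
  Sales: 1 -> filtered out


1 groups:
HR, 3


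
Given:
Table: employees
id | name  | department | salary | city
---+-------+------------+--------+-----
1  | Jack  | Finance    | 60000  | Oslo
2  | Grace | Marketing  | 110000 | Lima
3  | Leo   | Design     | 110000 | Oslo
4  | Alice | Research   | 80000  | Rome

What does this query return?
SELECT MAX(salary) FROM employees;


Salaries: 60000, 110000, 110000, 80000
MAX = 110000

110000


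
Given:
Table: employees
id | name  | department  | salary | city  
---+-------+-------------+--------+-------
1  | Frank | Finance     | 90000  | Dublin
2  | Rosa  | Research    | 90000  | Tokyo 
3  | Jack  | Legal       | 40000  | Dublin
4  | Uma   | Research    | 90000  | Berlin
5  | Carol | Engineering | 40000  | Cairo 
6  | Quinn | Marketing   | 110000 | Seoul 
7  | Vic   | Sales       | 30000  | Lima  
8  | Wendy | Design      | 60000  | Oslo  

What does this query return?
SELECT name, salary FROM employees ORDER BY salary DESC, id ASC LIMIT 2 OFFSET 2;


Sort by salary DESC (id ASC tiebreak), then skip 2 and take 2
Rows 3 through 4

2 rows:
Rosa, 90000
Uma, 90000


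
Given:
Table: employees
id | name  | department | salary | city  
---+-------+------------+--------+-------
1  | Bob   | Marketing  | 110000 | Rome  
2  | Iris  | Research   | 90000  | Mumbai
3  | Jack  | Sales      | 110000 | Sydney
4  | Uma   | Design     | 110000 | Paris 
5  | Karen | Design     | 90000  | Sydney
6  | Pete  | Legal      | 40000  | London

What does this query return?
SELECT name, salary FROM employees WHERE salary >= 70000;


Filtering: salary >= 70000
Matching: 5 rows

5 rows:
Bob, 110000
Iris, 90000
Jack, 110000
Uma, 110000
Karen, 90000


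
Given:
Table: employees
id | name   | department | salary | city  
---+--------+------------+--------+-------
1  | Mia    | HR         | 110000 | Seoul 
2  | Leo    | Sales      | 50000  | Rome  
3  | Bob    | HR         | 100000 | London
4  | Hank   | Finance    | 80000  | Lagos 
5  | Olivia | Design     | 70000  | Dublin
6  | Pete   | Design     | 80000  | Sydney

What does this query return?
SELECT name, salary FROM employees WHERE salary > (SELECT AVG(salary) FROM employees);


Subquery: AVG(salary) = 81666.67
Filtering: salary > 81666.67
  Mia (110000) -> MATCH
  Bob (100000) -> MATCH


2 rows:
Mia, 110000
Bob, 100000


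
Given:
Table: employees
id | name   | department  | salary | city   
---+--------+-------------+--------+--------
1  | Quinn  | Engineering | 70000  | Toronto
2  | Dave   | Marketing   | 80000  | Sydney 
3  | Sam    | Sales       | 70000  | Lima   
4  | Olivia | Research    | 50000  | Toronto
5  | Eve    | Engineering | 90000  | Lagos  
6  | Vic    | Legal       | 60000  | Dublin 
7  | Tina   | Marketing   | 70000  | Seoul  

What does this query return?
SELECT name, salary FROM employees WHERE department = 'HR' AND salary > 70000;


Filtering: department = 'HR' AND salary > 70000
Matching: 0 rows

Empty result set (0 rows)


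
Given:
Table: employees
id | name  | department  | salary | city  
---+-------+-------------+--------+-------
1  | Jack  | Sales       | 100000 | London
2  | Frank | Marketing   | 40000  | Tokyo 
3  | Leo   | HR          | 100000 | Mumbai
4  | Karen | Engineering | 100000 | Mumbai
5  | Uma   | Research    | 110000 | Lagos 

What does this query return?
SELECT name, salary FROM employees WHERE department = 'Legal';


Filtering: department = 'Legal'
Matching rows: 0

Empty result set (0 rows)


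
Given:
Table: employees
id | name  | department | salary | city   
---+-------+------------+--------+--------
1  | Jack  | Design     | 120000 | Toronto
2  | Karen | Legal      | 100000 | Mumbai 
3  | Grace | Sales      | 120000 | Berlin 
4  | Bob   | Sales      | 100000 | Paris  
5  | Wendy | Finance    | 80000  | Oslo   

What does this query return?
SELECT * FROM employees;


SELECT * returns all 5 rows with all columns

5 rows:
1, Jack, Design, 120000, Toronto
2, Karen, Legal, 100000, Mumbai
3, Grace, Sales, 120000, Berlin
4, Bob, Sales, 100000, Paris
5, Wendy, Finance, 80000, Oslo


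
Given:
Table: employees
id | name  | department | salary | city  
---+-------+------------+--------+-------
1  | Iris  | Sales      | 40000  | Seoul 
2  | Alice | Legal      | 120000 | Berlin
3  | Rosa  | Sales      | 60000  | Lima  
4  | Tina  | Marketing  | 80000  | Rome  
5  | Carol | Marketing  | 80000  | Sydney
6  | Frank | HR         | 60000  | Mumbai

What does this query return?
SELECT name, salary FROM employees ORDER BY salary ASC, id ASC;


Sorting by salary ASC, then id ASC for ties

6 rows:
Iris, 40000
Rosa, 60000
Frank, 60000
Tina, 80000
Carol, 80000
Alice, 120000


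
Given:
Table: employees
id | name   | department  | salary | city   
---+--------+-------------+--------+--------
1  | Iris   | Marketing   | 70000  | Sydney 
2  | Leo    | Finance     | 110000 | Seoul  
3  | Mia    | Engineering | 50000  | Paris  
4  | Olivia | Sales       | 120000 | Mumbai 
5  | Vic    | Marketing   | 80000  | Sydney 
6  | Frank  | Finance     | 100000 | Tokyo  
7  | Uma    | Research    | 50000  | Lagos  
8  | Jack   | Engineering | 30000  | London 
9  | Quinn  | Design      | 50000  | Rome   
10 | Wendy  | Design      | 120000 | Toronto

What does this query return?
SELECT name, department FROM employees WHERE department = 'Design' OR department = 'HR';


Filtering: department = 'Design' OR 'HR'
Matching: 2 rows

2 rows:
Quinn, Design
Wendy, Design


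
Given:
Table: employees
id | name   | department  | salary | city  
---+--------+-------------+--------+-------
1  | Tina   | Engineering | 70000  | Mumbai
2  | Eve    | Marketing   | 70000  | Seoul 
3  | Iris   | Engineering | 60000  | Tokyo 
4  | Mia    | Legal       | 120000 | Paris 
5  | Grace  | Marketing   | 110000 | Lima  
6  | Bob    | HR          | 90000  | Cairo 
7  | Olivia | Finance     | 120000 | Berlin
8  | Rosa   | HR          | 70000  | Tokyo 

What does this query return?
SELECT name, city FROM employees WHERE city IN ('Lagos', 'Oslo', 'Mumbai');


Filtering: city IN ('Lagos', 'Oslo', 'Mumbai')
Matching: 1 rows

1 rows:
Tina, Mumbai


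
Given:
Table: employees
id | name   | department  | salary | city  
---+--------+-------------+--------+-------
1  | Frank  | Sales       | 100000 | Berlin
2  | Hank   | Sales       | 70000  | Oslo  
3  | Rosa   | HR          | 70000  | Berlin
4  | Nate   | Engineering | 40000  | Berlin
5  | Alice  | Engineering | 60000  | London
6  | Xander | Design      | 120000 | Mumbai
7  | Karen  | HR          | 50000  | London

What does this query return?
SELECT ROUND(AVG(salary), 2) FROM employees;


SUM(salary) = 510000
COUNT = 7
ROUND(AVG, 2) = ROUND(510000 / 7, 2) = 72857.14

72857.14


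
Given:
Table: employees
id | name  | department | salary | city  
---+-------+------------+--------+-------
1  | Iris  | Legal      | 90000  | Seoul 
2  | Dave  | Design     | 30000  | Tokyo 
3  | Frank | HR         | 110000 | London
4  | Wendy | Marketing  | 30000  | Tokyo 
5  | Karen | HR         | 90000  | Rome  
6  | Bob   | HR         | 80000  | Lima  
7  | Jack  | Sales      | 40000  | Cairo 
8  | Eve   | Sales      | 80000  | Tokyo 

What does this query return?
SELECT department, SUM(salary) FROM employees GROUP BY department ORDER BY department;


Summing salary within each department:
  Design: 30000 = 30000
  HR: 110000 + 90000 + 80000 = 280000
  Legal: 90000 = 90000
  Marketing: 30000 = 30000
  Sales: 40000 + 80000 = 120000


5 groups:
Design, 30000
HR, 280000
Legal, 90000
Marketing, 30000
Sales, 120000


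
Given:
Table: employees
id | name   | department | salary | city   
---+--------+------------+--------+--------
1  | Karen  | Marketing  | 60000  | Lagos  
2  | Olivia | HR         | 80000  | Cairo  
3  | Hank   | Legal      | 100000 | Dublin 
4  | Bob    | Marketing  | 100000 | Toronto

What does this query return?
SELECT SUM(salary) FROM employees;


SUM(salary) = 60000 + 80000 + 100000 + 100000 = 340000

340000


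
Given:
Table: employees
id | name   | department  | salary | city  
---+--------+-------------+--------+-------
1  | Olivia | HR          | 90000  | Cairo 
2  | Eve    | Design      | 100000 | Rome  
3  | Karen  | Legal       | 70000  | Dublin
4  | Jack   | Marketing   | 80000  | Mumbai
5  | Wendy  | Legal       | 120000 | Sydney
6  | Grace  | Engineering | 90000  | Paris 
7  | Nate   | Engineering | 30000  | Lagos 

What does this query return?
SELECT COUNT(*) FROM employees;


COUNT(*) counts all rows

7


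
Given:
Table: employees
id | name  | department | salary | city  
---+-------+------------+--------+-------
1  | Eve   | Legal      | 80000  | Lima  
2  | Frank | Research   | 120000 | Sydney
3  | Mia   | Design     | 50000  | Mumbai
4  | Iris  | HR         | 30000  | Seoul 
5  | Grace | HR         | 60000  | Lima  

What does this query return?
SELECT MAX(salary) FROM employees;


Salaries: 80000, 120000, 50000, 30000, 60000
MAX = 120000

120000


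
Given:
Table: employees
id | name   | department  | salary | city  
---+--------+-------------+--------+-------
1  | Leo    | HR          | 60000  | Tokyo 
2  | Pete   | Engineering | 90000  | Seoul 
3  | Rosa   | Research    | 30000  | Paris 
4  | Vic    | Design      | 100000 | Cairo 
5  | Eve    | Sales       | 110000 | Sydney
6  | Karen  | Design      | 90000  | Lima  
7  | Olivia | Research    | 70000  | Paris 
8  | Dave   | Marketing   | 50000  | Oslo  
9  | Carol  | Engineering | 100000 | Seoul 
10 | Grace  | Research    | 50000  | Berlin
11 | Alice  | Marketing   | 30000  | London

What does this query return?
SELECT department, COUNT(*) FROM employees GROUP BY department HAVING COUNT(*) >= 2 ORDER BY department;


Groups with count >= 2:
  Design: 2 -> PASS
  Engineering: 2 -> PASS
  Marketing: 2 -> PASS
  Research: 3 -> PASS
  HR: 1 -> filtered out
  Sales: 1 -> filtered out


4 groups:
Design, 2
Engineering, 2
Marketing, 2
Research, 3


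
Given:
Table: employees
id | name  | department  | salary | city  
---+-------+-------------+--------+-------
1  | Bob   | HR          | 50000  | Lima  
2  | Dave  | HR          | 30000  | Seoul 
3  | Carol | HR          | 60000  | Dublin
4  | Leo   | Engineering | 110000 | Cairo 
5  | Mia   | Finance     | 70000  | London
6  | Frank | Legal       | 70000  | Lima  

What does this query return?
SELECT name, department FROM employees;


Projecting columns: name, department

6 rows:
Bob, HR
Dave, HR
Carol, HR
Leo, Engineering
Mia, Finance
Frank, Legal


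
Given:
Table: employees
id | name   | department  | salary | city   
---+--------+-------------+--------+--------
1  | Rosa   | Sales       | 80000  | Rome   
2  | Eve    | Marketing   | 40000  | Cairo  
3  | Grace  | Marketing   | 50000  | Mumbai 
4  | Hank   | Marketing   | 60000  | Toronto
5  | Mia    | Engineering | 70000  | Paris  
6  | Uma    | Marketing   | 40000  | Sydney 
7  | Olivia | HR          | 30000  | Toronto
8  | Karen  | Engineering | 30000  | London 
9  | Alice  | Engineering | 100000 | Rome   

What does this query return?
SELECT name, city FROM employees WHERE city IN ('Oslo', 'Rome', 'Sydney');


Filtering: city IN ('Oslo', 'Rome', 'Sydney')
Matching: 3 rows

3 rows:
Rosa, Rome
Uma, Sydney
Alice, Rome


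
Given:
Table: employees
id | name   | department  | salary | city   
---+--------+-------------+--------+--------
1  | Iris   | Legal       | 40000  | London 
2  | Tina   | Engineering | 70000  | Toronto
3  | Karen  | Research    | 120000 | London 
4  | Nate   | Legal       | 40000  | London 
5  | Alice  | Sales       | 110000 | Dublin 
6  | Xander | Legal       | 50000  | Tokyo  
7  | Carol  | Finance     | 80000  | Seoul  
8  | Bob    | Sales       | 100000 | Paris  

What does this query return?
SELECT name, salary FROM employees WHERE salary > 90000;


Filtering: salary > 90000
Matching: 3 rows

3 rows:
Karen, 120000
Alice, 110000
Bob, 100000


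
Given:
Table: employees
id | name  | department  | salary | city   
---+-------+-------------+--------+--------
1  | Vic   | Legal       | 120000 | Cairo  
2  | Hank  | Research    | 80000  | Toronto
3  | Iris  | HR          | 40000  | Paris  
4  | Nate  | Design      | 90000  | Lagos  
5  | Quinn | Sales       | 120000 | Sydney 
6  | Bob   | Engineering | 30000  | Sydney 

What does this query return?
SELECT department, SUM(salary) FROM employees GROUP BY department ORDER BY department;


Summing salary within each department:
  Design: 90000 = 90000
  Engineering: 30000 = 30000
  HR: 40000 = 40000
  Legal: 120000 = 120000
  Research: 80000 = 80000
  Sales: 120000 = 120000


6 groups:
Design, 90000
Engineering, 30000
HR, 40000
Legal, 120000
Research, 80000
Sales, 120000


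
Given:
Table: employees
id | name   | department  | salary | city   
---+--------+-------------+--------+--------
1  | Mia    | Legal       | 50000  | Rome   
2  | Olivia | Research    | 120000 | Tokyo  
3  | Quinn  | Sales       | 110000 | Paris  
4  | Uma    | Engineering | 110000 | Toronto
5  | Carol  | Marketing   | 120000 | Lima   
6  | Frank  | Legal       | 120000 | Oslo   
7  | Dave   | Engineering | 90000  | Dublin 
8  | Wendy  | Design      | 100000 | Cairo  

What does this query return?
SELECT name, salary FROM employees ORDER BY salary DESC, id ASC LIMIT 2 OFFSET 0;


Sort by salary DESC (id ASC tiebreak), then skip 0 and take 2
Rows 1 through 2

2 rows:
Olivia, 120000
Carol, 120000


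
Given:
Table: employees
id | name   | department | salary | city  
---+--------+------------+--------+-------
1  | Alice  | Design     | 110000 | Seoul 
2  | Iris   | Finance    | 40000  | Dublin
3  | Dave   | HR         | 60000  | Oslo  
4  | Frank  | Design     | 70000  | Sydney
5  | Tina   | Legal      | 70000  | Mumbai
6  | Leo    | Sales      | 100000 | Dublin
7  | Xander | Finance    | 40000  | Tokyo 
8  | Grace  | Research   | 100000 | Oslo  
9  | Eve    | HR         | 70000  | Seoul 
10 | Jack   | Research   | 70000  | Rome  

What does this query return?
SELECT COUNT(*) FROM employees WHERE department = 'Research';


Counting rows where department = 'Research'
  Grace -> MATCH
  Jack -> MATCH


2


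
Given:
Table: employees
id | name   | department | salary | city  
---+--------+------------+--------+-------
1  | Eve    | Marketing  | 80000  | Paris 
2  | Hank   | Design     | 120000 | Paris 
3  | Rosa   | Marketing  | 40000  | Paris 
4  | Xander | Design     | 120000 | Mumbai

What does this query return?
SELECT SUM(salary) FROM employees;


SUM(salary) = 80000 + 120000 + 40000 + 120000 = 360000

360000


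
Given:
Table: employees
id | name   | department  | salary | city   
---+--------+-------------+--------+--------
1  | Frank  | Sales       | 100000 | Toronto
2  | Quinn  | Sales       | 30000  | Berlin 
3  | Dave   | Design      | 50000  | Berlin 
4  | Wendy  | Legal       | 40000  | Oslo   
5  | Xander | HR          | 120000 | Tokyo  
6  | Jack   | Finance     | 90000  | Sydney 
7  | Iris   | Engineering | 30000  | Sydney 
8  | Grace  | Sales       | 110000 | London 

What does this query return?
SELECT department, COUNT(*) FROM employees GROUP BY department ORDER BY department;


Assigning each row to its department group:
  Frank -> Sales
  Quinn -> Sales
  Dave -> Design
  Wendy -> Legal
  Xander -> HR
  Jack -> Finance
  Iris -> Engineering
  Grace -> Sales


6 groups:
Design, 1
Engineering, 1
Finance, 1
HR, 1
Legal, 1
Sales, 3


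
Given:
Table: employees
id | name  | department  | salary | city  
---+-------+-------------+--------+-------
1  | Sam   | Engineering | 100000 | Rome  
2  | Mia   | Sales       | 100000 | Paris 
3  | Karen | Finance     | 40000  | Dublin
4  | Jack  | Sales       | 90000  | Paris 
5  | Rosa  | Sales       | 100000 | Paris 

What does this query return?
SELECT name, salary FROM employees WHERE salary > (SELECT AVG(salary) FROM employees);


Subquery: AVG(salary) = 86000.0
Filtering: salary > 86000.0
  Sam (100000) -> MATCH
  Mia (100000) -> MATCH
  Jack (90000) -> MATCH
  Rosa (100000) -> MATCH


4 rows:
Sam, 100000
Mia, 100000
Jack, 90000
Rosa, 100000


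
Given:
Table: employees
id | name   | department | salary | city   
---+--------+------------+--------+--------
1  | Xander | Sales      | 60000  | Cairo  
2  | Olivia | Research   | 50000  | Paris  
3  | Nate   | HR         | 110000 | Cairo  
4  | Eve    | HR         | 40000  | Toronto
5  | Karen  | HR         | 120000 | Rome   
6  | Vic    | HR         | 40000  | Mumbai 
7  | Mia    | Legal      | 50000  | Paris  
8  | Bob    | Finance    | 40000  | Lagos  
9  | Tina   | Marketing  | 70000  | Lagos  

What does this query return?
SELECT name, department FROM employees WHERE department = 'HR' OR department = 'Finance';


Filtering: department = 'HR' OR 'Finance'
Matching: 5 rows

5 rows:
Nate, HR
Eve, HR
Karen, HR
Vic, HR
Bob, Finance


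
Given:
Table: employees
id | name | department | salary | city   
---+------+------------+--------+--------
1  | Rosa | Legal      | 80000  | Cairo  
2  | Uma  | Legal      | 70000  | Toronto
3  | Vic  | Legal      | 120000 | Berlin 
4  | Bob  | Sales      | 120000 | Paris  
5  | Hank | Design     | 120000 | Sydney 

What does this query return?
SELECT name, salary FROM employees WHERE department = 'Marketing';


Filtering: department = 'Marketing'
Matching rows: 0

Empty result set (0 rows)


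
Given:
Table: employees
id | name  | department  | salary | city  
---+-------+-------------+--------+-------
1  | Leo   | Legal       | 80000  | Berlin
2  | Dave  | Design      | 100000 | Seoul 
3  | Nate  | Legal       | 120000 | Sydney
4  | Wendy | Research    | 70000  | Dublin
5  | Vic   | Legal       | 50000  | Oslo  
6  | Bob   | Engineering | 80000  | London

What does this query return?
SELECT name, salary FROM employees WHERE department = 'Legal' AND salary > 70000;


Filtering: department = 'Legal' AND salary > 70000
Matching: 2 rows

2 rows:
Leo, 80000
Nate, 120000


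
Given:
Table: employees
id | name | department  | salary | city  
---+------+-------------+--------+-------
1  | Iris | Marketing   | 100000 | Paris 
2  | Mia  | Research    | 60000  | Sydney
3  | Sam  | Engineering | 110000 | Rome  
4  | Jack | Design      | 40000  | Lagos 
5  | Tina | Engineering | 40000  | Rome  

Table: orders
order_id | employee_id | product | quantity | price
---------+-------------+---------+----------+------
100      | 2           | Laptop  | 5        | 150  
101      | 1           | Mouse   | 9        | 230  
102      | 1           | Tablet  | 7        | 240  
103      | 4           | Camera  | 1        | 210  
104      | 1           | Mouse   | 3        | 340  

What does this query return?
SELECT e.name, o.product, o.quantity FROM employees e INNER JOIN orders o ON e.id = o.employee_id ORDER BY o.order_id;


Joining employees.id = orders.employee_id:
  employee Mia (id=2) -> order Laptop
  employee Iris (id=1) -> order Mouse
  employee Iris (id=1) -> order Tablet
  employee Jack (id=4) -> order Camera
  employee Iris (id=1) -> order Mouse


5 rows:
Mia, Laptop, 5
Iris, Mouse, 9
Iris, Tablet, 7
Jack, Camera, 1
Iris, Mouse, 3


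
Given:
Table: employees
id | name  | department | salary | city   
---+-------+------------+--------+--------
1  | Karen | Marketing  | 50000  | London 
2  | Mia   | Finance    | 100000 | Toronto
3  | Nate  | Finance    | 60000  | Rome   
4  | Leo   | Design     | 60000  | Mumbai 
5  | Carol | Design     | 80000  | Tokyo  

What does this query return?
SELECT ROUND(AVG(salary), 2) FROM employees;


SUM(salary) = 350000
COUNT = 5
ROUND(AVG, 2) = ROUND(350000 / 5, 2) = 70000.0

70000.0


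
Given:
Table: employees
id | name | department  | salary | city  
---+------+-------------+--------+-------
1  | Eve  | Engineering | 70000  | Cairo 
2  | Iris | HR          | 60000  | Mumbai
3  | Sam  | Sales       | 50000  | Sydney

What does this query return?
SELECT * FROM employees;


SELECT * returns all 3 rows with all columns

3 rows:
1, Eve, Engineering, 70000, Cairo
2, Iris, HR, 60000, Mumbai
3, Sam, Sales, 50000, Sydney


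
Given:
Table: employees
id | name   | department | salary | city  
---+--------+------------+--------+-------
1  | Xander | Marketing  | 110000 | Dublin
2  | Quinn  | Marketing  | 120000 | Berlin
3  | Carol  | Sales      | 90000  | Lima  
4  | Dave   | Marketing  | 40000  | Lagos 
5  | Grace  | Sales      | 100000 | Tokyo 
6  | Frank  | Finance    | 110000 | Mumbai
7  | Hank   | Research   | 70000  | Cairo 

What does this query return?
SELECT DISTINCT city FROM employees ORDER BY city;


All 'city' values (row order): Dublin, Berlin, Lima, Lagos, Tokyo, Mumbai, Cairo
Removing duplicates leaves 7 unique value(s).

7 values:
Berlin
Cairo
Dublin
Lagos
Lima
Mumbai
Tokyo


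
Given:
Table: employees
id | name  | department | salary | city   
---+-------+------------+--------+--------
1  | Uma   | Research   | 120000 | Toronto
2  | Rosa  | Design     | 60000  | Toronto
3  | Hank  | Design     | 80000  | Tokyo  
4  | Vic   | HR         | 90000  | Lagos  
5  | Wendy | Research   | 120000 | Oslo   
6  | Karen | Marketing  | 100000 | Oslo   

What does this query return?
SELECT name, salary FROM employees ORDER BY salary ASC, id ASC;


Sorting by salary ASC, then id ASC for ties

6 rows:
Rosa, 60000
Hank, 80000
Vic, 90000
Karen, 100000
Uma, 120000
Wendy, 120000


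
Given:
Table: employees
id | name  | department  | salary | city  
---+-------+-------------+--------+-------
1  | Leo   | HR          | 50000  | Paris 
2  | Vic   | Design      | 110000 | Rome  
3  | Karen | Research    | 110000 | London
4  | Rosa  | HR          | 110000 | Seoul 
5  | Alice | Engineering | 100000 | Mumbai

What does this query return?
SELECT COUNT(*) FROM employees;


COUNT(*) counts all rows

5


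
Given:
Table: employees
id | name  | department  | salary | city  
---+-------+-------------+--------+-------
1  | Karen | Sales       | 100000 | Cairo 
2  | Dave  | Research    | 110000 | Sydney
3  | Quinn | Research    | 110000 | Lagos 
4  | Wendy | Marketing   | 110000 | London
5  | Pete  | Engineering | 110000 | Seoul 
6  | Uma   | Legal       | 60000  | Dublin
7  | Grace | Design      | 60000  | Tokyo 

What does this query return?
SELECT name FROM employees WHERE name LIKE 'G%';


LIKE 'G%' matches names starting with 'G'
Matching: 1

1 rows:
Grace


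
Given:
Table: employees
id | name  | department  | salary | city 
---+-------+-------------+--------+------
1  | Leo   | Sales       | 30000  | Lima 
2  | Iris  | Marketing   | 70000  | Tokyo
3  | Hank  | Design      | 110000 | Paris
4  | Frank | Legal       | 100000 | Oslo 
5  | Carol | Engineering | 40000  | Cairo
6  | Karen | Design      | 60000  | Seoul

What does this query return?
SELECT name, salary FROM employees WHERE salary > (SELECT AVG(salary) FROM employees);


Subquery: AVG(salary) = 68333.33
Filtering: salary > 68333.33
  Iris (70000) -> MATCH
  Hank (110000) -> MATCH
  Frank (100000) -> MATCH


3 rows:
Iris, 70000
Hank, 110000
Frank, 100000


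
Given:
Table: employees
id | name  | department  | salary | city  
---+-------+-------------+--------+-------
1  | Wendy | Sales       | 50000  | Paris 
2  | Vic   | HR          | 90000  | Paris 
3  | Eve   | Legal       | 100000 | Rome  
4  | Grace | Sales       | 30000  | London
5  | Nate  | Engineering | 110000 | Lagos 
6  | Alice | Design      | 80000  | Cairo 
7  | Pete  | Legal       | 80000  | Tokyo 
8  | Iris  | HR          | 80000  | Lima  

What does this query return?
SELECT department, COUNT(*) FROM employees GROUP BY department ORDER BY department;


Assigning each row to its department group:
  Wendy -> Sales
  Vic -> HR
  Eve -> Legal
  Grace -> Sales
  Nate -> Engineering
  Alice -> Design
  Pete -> Legal
  Iris -> HR


5 groups:
Design, 1
Engineering, 1
HR, 2
Legal, 2
Sales, 2


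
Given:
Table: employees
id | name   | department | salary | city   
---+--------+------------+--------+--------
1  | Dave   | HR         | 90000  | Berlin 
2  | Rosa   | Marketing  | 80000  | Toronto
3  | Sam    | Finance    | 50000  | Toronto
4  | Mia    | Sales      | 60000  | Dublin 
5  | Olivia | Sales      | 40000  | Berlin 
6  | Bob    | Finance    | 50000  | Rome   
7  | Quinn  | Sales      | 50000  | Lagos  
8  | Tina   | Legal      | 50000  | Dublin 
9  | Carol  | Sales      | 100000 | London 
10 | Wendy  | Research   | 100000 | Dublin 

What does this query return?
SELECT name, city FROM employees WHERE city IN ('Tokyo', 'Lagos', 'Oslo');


Filtering: city IN ('Tokyo', 'Lagos', 'Oslo')
Matching: 1 rows

1 rows:
Quinn, Lagos


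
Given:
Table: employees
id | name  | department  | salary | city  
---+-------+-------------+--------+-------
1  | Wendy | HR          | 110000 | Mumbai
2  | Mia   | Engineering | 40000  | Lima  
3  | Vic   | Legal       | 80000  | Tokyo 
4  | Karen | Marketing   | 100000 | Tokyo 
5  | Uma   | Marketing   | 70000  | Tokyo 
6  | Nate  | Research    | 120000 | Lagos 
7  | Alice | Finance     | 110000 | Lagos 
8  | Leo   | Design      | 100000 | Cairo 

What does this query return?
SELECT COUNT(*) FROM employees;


COUNT(*) counts all rows

8


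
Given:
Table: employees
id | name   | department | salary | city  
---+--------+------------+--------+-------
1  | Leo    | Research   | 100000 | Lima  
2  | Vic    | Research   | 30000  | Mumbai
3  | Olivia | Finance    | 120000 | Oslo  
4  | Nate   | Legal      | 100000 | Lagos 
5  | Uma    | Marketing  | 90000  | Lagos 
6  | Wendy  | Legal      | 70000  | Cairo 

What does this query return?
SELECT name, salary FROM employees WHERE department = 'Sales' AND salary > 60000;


Filtering: department = 'Sales' AND salary > 60000
Matching: 0 rows

Empty result set (0 rows)


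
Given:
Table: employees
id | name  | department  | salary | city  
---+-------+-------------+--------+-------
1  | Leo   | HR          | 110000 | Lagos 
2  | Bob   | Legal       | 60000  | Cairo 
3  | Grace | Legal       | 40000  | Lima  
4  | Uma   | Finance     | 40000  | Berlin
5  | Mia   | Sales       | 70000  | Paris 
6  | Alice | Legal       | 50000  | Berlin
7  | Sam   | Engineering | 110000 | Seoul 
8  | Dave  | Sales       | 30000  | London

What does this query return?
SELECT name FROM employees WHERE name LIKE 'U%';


LIKE 'U%' matches names starting with 'U'
Matching: 1

1 rows:
Uma


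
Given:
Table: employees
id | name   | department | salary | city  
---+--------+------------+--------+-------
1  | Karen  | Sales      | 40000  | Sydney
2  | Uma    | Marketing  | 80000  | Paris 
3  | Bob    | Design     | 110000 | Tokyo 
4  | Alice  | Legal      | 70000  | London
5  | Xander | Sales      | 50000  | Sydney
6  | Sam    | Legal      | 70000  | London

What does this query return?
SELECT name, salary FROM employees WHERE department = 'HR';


Filtering: department = 'HR'
Matching rows: 0

Empty result set (0 rows)


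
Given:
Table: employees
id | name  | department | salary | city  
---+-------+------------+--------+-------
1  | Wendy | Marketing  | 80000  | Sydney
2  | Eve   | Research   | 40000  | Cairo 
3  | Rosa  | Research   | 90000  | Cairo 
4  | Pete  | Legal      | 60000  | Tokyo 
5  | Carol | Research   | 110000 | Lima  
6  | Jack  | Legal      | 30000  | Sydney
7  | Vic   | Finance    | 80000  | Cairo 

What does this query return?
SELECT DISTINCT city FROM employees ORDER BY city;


All 'city' values (row order): Sydney, Cairo, Cairo, Tokyo, Lima, Sydney, Cairo
Removing duplicates leaves 4 unique value(s).

4 values:
Cairo
Lima
Sydney
Tokyo


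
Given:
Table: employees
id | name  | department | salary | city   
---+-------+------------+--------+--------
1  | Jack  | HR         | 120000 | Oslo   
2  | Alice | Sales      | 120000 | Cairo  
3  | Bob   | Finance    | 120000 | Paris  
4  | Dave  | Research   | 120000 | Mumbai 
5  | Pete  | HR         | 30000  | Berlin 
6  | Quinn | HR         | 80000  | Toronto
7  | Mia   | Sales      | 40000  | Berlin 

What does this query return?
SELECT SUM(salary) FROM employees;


SUM(salary) = 120000 + 120000 + 120000 + 120000 + 30000 + 80000 + 40000 = 630000

630000


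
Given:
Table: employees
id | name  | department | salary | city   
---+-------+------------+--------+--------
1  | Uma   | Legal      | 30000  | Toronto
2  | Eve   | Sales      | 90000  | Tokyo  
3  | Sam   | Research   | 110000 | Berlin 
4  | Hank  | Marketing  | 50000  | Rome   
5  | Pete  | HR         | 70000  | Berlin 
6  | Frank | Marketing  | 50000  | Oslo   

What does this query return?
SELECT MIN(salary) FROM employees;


Salaries: 30000, 90000, 110000, 50000, 70000, 50000
MIN = 30000

30000


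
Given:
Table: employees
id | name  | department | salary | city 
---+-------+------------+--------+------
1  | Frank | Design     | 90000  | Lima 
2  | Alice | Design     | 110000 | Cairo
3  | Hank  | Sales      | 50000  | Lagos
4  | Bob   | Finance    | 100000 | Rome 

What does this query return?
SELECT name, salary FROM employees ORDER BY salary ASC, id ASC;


Sorting by salary ASC, then id ASC for ties

4 rows:
Hank, 50000
Frank, 90000
Bob, 100000
Alice, 110000


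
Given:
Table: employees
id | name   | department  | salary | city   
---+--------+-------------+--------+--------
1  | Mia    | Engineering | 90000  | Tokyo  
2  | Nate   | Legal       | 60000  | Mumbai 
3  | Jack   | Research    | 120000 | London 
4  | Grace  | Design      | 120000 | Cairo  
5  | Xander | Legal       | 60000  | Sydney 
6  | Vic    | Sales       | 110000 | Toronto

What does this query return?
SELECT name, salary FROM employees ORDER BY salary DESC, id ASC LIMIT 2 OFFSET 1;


Sort by salary DESC (id ASC tiebreak), then skip 1 and take 2
Rows 2 through 3

2 rows:
Grace, 120000
Vic, 110000


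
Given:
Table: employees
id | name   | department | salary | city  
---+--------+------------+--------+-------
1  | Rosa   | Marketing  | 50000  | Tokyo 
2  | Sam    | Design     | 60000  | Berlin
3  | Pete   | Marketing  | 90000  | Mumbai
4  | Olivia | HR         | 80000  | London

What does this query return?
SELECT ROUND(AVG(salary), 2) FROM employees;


SUM(salary) = 280000
COUNT = 4
ROUND(AVG, 2) = ROUND(280000 / 4, 2) = 70000.0

70000.0


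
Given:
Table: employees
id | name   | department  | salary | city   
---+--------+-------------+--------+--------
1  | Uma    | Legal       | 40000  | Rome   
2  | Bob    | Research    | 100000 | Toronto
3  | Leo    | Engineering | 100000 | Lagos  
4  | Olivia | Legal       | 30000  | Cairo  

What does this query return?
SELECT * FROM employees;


SELECT * returns all 4 rows with all columns

4 rows:
1, Uma, Legal, 40000, Rome
2, Bob, Research, 100000, Toronto
3, Leo, Engineering, 100000, Lagos
4, Olivia, Legal, 30000, Cairo


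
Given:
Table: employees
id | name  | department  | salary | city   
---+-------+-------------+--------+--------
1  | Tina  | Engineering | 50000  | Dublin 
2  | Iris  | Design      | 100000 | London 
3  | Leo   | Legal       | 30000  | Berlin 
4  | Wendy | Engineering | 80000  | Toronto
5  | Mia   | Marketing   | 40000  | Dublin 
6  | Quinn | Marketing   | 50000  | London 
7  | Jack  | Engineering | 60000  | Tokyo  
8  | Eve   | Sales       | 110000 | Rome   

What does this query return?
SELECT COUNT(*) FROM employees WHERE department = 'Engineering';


Counting rows where department = 'Engineering'
  Tina -> MATCH
  Wendy -> MATCH
  Jack -> MATCH


3


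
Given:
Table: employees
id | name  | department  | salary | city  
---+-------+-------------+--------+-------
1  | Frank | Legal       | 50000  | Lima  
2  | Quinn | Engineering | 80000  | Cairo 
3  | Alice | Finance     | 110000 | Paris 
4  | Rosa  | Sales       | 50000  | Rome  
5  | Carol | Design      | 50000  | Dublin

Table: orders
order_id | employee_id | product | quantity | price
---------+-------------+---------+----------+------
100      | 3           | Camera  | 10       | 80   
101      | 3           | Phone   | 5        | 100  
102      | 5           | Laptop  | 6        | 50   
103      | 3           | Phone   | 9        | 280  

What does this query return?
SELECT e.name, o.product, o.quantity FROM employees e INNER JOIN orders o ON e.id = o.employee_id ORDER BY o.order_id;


Joining employees.id = orders.employee_id:
  employee Alice (id=3) -> order Camera
  employee Alice (id=3) -> order Phone
  employee Carol (id=5) -> order Laptop
  employee Alice (id=3) -> order Phone


4 rows:
Alice, Camera, 10
Alice, Phone, 5
Carol, Laptop, 6
Alice, Phone, 9


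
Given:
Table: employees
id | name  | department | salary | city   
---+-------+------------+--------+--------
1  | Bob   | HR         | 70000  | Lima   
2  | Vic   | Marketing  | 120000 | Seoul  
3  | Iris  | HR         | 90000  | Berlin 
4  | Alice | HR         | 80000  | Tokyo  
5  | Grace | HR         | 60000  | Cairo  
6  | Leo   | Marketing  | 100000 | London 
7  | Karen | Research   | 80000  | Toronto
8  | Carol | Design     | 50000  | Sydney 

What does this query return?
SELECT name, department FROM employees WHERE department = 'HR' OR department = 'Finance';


Filtering: department = 'HR' OR 'Finance'
Matching: 4 rows

4 rows:
Bob, HR
Iris, HR
Alice, HR
Grace, HR


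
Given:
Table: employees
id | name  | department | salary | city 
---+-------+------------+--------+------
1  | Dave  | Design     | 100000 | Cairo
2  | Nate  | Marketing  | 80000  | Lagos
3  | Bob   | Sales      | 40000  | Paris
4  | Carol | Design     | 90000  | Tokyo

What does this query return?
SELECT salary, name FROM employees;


Projecting columns: salary, name

4 rows:
100000, Dave
80000, Nate
40000, Bob
90000, Carol
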